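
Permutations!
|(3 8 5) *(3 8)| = 2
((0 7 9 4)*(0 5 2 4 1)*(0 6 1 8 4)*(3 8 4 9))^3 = (0 8 5 7 9 2 3 4)(1 6)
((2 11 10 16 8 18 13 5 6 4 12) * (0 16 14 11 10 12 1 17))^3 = ((0 16 8 18 13 5 6 4 1 17)(2 10 14 11 12))^3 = (0 18 6 17 8 5 1 16 13 4)(2 11 10 12 14)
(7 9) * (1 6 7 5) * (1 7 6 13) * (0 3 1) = (0 3 1 13)(5 7 9) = [3, 13, 2, 1, 4, 7, 6, 9, 8, 5, 10, 11, 12, 0]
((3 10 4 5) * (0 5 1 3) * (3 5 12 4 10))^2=(0 4 5 12 1)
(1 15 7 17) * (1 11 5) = (1 15 7 17 11 5) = [0, 15, 2, 3, 4, 1, 6, 17, 8, 9, 10, 5, 12, 13, 14, 7, 16, 11]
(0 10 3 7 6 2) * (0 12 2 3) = [10, 1, 12, 7, 4, 5, 3, 6, 8, 9, 0, 11, 2] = (0 10)(2 12)(3 7 6)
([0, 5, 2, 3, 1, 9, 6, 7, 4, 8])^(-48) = [0, 9, 2, 3, 5, 8, 6, 7, 1, 4]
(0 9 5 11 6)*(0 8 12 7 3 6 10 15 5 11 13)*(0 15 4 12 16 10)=(0 9 11)(3 6 8 16 10 4 12 7)(5 13 15)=[9, 1, 2, 6, 12, 13, 8, 3, 16, 11, 4, 0, 7, 15, 14, 5, 10]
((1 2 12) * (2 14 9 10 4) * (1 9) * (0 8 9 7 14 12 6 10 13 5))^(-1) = (0 5 13 9 8)(1 14 7 12)(2 4 10 6)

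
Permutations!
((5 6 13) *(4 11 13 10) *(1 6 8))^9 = ((1 6 10 4 11 13 5 8))^9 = (1 6 10 4 11 13 5 8)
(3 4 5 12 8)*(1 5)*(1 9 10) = [0, 5, 2, 4, 9, 12, 6, 7, 3, 10, 1, 11, 8] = (1 5 12 8 3 4 9 10)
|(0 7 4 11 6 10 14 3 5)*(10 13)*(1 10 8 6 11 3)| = 15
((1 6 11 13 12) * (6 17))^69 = (1 11)(6 12)(13 17)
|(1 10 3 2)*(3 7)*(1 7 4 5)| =12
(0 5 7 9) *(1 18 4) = (0 5 7 9)(1 18 4) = [5, 18, 2, 3, 1, 7, 6, 9, 8, 0, 10, 11, 12, 13, 14, 15, 16, 17, 4]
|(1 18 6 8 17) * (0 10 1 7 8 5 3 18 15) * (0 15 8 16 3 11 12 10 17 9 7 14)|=|(0 17 14)(1 8 9 7 16 3 18 6 5 11 12 10)|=12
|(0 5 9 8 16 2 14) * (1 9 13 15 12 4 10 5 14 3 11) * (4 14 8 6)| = 16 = |(0 8 16 2 3 11 1 9 6 4 10 5 13 15 12 14)|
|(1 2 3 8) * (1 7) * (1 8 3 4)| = 6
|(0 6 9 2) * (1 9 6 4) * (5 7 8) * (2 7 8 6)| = 14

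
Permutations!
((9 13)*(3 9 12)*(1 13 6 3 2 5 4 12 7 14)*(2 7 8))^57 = (1 2 12)(4 14 8)(5 7 13)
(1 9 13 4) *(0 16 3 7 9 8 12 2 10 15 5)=[16, 8, 10, 7, 1, 0, 6, 9, 12, 13, 15, 11, 2, 4, 14, 5, 3]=(0 16 3 7 9 13 4 1 8 12 2 10 15 5)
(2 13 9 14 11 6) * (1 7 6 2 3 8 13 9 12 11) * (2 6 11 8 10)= (1 7 11 6 3 10 2 9 14)(8 13 12)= [0, 7, 9, 10, 4, 5, 3, 11, 13, 14, 2, 6, 8, 12, 1]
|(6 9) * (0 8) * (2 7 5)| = 6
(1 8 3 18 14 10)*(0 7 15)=[7, 8, 2, 18, 4, 5, 6, 15, 3, 9, 1, 11, 12, 13, 10, 0, 16, 17, 14]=(0 7 15)(1 8 3 18 14 10)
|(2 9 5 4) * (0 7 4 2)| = 3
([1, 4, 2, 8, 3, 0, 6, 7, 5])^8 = (0 4 8)(1 3 5)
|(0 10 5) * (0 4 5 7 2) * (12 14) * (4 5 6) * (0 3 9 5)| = |(0 10 7 2 3 9 5)(4 6)(12 14)| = 14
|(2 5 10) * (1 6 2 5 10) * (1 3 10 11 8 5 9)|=9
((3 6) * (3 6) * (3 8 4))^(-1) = (3 4 8)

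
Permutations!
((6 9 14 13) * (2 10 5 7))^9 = (2 10 5 7)(6 9 14 13)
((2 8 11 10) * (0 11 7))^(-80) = ((0 11 10 2 8 7))^(-80) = (0 8 10)(2 11 7)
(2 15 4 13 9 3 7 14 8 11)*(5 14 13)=(2 15 4 5 14 8 11)(3 7 13 9)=[0, 1, 15, 7, 5, 14, 6, 13, 11, 3, 10, 2, 12, 9, 8, 4]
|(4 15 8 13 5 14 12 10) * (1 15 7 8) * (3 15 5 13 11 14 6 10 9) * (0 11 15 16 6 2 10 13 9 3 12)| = 24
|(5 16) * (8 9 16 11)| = 5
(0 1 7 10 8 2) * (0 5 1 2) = (0 2 5 1 7 10 8) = [2, 7, 5, 3, 4, 1, 6, 10, 0, 9, 8]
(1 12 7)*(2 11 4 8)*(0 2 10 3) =(0 2 11 4 8 10 3)(1 12 7) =[2, 12, 11, 0, 8, 5, 6, 1, 10, 9, 3, 4, 7]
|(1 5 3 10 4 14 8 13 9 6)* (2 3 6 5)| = 11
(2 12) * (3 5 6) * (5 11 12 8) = (2 8 5 6 3 11 12) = [0, 1, 8, 11, 4, 6, 3, 7, 5, 9, 10, 12, 2]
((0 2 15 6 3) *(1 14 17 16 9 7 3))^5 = (0 14 3 1 7 6 9 15 16 2 17)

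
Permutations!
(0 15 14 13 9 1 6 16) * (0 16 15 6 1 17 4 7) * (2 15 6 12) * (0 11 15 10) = [12, 1, 10, 3, 7, 5, 6, 11, 8, 17, 0, 15, 2, 9, 13, 14, 16, 4] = (0 12 2 10)(4 7 11 15 14 13 9 17)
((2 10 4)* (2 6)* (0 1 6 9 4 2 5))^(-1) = ((0 1 6 5)(2 10)(4 9))^(-1) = (0 5 6 1)(2 10)(4 9)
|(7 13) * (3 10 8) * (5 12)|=|(3 10 8)(5 12)(7 13)|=6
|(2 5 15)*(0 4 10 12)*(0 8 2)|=8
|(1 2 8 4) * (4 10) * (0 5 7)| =15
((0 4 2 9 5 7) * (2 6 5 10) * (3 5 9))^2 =(0 6 10 3 7 4 9 2 5)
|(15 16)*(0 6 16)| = |(0 6 16 15)| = 4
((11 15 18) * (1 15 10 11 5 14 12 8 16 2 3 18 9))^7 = (1 15 9)(2 16 8 12 14 5 18 3)(10 11)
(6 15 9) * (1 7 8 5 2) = [0, 7, 1, 3, 4, 2, 15, 8, 5, 6, 10, 11, 12, 13, 14, 9] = (1 7 8 5 2)(6 15 9)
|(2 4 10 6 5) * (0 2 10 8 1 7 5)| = 9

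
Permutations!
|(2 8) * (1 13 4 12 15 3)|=|(1 13 4 12 15 3)(2 8)|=6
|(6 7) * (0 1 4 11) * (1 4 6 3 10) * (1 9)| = 6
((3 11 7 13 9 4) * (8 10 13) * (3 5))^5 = (3 13 11 9 7 4 8 5 10)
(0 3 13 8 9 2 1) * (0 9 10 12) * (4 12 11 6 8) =[3, 9, 1, 13, 12, 5, 8, 7, 10, 2, 11, 6, 0, 4] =(0 3 13 4 12)(1 9 2)(6 8 10 11)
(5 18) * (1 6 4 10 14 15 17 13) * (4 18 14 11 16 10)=[0, 6, 2, 3, 4, 14, 18, 7, 8, 9, 11, 16, 12, 1, 15, 17, 10, 13, 5]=(1 6 18 5 14 15 17 13)(10 11 16)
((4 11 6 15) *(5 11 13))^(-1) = (4 15 6 11 5 13)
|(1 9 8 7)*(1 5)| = |(1 9 8 7 5)| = 5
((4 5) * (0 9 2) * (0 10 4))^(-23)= (0 9 2 10 4 5)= ((0 9 2 10 4 5))^(-23)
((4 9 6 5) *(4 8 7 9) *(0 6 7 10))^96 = (0 6 5 8 10)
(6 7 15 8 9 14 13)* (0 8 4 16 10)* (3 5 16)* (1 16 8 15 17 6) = (0 15 4 3 5 8 9 14 13 1 16 10)(6 7 17) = [15, 16, 2, 5, 3, 8, 7, 17, 9, 14, 0, 11, 12, 1, 13, 4, 10, 6]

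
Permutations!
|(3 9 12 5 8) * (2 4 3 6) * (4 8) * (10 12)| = |(2 8 6)(3 9 10 12 5 4)| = 6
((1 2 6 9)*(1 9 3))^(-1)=(9)(1 3 6 2)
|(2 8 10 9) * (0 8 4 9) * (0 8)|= 6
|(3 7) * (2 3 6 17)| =|(2 3 7 6 17)| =5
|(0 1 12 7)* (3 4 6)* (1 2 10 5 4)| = |(0 2 10 5 4 6 3 1 12 7)| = 10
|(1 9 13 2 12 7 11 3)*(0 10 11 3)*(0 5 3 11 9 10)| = 10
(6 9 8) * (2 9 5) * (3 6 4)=(2 9 8 4 3 6 5)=[0, 1, 9, 6, 3, 2, 5, 7, 4, 8]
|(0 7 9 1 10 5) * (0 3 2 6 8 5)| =|(0 7 9 1 10)(2 6 8 5 3)| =5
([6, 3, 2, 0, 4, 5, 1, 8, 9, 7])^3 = [3, 6, 2, 1, 4, 5, 0, 7, 8, 9]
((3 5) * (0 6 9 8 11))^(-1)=(0 11 8 9 6)(3 5)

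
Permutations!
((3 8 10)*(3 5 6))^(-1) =(3 6 5 10 8)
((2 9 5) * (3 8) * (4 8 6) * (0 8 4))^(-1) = (0 6 3 8)(2 5 9)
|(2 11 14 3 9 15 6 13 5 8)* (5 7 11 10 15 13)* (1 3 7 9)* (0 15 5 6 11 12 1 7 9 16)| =28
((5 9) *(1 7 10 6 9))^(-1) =(1 5 9 6 10 7) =((1 7 10 6 9 5))^(-1)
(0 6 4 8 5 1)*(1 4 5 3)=(0 6 5 4 8 3 1)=[6, 0, 2, 1, 8, 4, 5, 7, 3]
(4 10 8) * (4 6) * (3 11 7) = [0, 1, 2, 11, 10, 5, 4, 3, 6, 9, 8, 7] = (3 11 7)(4 10 8 6)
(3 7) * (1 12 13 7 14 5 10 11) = (1 12 13 7 3 14 5 10 11) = [0, 12, 2, 14, 4, 10, 6, 3, 8, 9, 11, 1, 13, 7, 5]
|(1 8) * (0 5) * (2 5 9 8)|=6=|(0 9 8 1 2 5)|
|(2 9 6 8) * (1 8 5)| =6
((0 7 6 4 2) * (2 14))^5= (0 2 14 4 6 7)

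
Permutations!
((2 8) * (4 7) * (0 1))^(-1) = (0 1)(2 8)(4 7)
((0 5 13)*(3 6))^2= (0 13 5)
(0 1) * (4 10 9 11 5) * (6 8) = (0 1)(4 10 9 11 5)(6 8) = [1, 0, 2, 3, 10, 4, 8, 7, 6, 11, 9, 5]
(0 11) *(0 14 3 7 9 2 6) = [11, 1, 6, 7, 4, 5, 0, 9, 8, 2, 10, 14, 12, 13, 3] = (0 11 14 3 7 9 2 6)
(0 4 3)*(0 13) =[4, 1, 2, 13, 3, 5, 6, 7, 8, 9, 10, 11, 12, 0] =(0 4 3 13)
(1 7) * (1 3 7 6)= [0, 6, 2, 7, 4, 5, 1, 3]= (1 6)(3 7)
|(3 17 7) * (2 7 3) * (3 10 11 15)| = |(2 7)(3 17 10 11 15)| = 10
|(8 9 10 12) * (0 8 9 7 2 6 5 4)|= 21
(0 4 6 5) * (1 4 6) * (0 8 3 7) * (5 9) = (0 6 9 5 8 3 7)(1 4) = [6, 4, 2, 7, 1, 8, 9, 0, 3, 5]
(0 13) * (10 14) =[13, 1, 2, 3, 4, 5, 6, 7, 8, 9, 14, 11, 12, 0, 10] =(0 13)(10 14)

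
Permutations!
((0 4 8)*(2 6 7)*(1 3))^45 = (8)(1 3)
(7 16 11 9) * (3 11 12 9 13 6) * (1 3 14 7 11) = [0, 3, 2, 1, 4, 5, 14, 16, 8, 11, 10, 13, 9, 6, 7, 15, 12] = (1 3)(6 14 7 16 12 9 11 13)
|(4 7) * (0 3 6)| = 6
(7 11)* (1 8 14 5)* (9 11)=(1 8 14 5)(7 9 11)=[0, 8, 2, 3, 4, 1, 6, 9, 14, 11, 10, 7, 12, 13, 5]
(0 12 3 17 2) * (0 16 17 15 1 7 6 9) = (0 12 3 15 1 7 6 9)(2 16 17) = [12, 7, 16, 15, 4, 5, 9, 6, 8, 0, 10, 11, 3, 13, 14, 1, 17, 2]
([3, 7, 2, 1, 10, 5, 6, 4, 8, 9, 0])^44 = (0 1 4)(3 7 10)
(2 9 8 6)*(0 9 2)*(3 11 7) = (0 9 8 6)(3 11 7) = [9, 1, 2, 11, 4, 5, 0, 3, 6, 8, 10, 7]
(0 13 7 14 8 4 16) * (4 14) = [13, 1, 2, 3, 16, 5, 6, 4, 14, 9, 10, 11, 12, 7, 8, 15, 0] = (0 13 7 4 16)(8 14)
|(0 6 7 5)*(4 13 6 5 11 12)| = |(0 5)(4 13 6 7 11 12)| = 6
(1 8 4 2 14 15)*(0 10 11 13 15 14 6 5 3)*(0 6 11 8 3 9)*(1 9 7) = (0 10 8 4 2 11 13 15 9)(1 3 6 5 7) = [10, 3, 11, 6, 2, 7, 5, 1, 4, 0, 8, 13, 12, 15, 14, 9]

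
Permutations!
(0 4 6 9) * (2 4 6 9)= (0 6 2 4 9)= [6, 1, 4, 3, 9, 5, 2, 7, 8, 0]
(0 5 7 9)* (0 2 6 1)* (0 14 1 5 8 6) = (0 8 6 5 7 9 2)(1 14) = [8, 14, 0, 3, 4, 7, 5, 9, 6, 2, 10, 11, 12, 13, 1]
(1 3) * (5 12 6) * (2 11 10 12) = [0, 3, 11, 1, 4, 2, 5, 7, 8, 9, 12, 10, 6] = (1 3)(2 11 10 12 6 5)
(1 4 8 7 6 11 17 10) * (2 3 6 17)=(1 4 8 7 17 10)(2 3 6 11)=[0, 4, 3, 6, 8, 5, 11, 17, 7, 9, 1, 2, 12, 13, 14, 15, 16, 10]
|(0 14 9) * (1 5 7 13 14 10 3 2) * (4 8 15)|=30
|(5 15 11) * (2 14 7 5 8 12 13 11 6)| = 12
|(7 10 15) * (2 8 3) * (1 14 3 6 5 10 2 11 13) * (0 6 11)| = |(0 6 5 10 15 7 2 8 11 13 1 14 3)| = 13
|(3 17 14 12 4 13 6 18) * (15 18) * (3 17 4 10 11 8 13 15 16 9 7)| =|(3 4 15 18 17 14 12 10 11 8 13 6 16 9 7)| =15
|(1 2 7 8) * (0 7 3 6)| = 7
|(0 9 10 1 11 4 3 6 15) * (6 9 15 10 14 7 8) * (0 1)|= 12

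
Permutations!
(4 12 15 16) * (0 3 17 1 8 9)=[3, 8, 2, 17, 12, 5, 6, 7, 9, 0, 10, 11, 15, 13, 14, 16, 4, 1]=(0 3 17 1 8 9)(4 12 15 16)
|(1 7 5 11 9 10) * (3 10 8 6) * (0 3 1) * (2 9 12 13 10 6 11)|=13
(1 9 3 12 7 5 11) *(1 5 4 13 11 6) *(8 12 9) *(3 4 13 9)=(1 8 12 7 13 11 5 6)(4 9)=[0, 8, 2, 3, 9, 6, 1, 13, 12, 4, 10, 5, 7, 11]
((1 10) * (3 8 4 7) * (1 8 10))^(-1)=((3 10 8 4 7))^(-1)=(3 7 4 8 10)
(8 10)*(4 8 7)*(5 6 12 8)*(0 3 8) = (0 3 8 10 7 4 5 6 12) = [3, 1, 2, 8, 5, 6, 12, 4, 10, 9, 7, 11, 0]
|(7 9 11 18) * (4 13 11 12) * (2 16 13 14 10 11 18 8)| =|(2 16 13 18 7 9 12 4 14 10 11 8)| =12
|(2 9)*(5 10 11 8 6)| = |(2 9)(5 10 11 8 6)| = 10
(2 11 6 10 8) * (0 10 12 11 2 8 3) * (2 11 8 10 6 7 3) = [6, 1, 11, 0, 4, 5, 12, 3, 10, 9, 2, 7, 8] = (0 6 12 8 10 2 11 7 3)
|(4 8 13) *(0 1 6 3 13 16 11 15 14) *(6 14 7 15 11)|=6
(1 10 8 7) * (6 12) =(1 10 8 7)(6 12) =[0, 10, 2, 3, 4, 5, 12, 1, 7, 9, 8, 11, 6]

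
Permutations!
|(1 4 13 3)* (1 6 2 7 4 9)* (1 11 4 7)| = |(1 9 11 4 13 3 6 2)| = 8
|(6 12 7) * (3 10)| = |(3 10)(6 12 7)| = 6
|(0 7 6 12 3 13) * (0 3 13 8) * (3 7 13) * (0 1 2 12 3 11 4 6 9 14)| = 40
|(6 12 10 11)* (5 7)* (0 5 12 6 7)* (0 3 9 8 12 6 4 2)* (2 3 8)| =12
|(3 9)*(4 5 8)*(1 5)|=4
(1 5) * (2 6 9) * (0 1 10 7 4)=(0 1 5 10 7 4)(2 6 9)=[1, 5, 6, 3, 0, 10, 9, 4, 8, 2, 7]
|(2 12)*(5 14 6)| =6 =|(2 12)(5 14 6)|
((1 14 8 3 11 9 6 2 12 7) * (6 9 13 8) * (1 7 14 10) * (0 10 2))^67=(0 12 10 14 1 6 2)(3 8 13 11)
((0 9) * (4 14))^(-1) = (0 9)(4 14)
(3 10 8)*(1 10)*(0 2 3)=(0 2 3 1 10 8)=[2, 10, 3, 1, 4, 5, 6, 7, 0, 9, 8]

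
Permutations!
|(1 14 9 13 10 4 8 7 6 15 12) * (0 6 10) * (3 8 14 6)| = |(0 3 8 7 10 4 14 9 13)(1 6 15 12)| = 36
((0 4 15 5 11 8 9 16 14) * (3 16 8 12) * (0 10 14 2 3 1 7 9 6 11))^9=(16)(0 4 15 5)(1 9 6 12 7 8 11)(10 14)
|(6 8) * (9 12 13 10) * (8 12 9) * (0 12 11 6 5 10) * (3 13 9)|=30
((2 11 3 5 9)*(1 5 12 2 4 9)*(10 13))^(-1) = ((1 5)(2 11 3 12)(4 9)(10 13))^(-1) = (1 5)(2 12 3 11)(4 9)(10 13)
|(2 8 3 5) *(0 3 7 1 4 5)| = 6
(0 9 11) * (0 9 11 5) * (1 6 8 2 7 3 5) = [11, 6, 7, 5, 4, 0, 8, 3, 2, 1, 10, 9] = (0 11 9 1 6 8 2 7 3 5)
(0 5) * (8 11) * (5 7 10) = (0 7 10 5)(8 11) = [7, 1, 2, 3, 4, 0, 6, 10, 11, 9, 5, 8]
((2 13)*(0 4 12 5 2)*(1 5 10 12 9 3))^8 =((0 4 9 3 1 5 2 13)(10 12))^8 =(13)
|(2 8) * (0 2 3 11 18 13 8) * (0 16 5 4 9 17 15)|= 40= |(0 2 16 5 4 9 17 15)(3 11 18 13 8)|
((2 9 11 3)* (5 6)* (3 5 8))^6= ((2 9 11 5 6 8 3))^6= (2 3 8 6 5 11 9)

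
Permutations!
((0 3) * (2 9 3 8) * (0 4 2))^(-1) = (0 8)(2 4 3 9)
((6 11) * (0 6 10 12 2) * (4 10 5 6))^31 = (0 4 10 12 2)(5 6 11)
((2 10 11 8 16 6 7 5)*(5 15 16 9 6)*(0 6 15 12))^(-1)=((0 6 7 12)(2 10 11 8 9 15 16 5))^(-1)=(0 12 7 6)(2 5 16 15 9 8 11 10)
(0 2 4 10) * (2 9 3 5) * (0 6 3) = (0 9)(2 4 10 6 3 5) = [9, 1, 4, 5, 10, 2, 3, 7, 8, 0, 6]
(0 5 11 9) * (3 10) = (0 5 11 9)(3 10) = [5, 1, 2, 10, 4, 11, 6, 7, 8, 0, 3, 9]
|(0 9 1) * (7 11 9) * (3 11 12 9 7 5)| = |(0 5 3 11 7 12 9 1)| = 8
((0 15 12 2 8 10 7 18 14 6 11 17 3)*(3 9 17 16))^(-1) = (0 3 16 11 6 14 18 7 10 8 2 12 15)(9 17)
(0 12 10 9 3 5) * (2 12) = (0 2 12 10 9 3 5) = [2, 1, 12, 5, 4, 0, 6, 7, 8, 3, 9, 11, 10]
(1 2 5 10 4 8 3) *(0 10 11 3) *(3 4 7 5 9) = (0 10 7 5 11 4 8)(1 2 9 3) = [10, 2, 9, 1, 8, 11, 6, 5, 0, 3, 7, 4]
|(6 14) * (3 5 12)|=|(3 5 12)(6 14)|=6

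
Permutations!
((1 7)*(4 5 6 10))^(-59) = (1 7)(4 5 6 10)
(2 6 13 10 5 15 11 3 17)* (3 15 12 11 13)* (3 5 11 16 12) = [0, 1, 6, 17, 4, 3, 5, 7, 8, 9, 11, 15, 16, 10, 14, 13, 12, 2] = (2 6 5 3 17)(10 11 15 13)(12 16)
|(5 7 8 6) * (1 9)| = |(1 9)(5 7 8 6)| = 4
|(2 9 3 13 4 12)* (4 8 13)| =|(2 9 3 4 12)(8 13)| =10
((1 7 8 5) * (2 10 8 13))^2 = (1 13 10 5 7 2 8)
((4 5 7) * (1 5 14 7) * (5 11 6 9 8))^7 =(1 11 6 9 8 5)(4 14 7)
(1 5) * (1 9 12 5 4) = (1 4)(5 9 12) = [0, 4, 2, 3, 1, 9, 6, 7, 8, 12, 10, 11, 5]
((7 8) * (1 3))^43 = (1 3)(7 8)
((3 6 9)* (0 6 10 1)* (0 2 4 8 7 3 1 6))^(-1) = ((1 2 4 8 7 3 10 6 9))^(-1) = (1 9 6 10 3 7 8 4 2)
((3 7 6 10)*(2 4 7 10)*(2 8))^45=(3 10)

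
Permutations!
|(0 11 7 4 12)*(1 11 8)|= |(0 8 1 11 7 4 12)|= 7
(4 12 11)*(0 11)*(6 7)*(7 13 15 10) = (0 11 4 12)(6 13 15 10 7) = [11, 1, 2, 3, 12, 5, 13, 6, 8, 9, 7, 4, 0, 15, 14, 10]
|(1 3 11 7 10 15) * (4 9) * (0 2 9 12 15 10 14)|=|(0 2 9 4 12 15 1 3 11 7 14)|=11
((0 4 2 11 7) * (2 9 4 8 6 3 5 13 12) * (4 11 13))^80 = ((0 8 6 3 5 4 9 11 7)(2 13 12))^80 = (0 7 11 9 4 5 3 6 8)(2 12 13)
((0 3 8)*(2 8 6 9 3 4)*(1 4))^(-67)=((0 1 4 2 8)(3 6 9))^(-67)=(0 2 1 8 4)(3 9 6)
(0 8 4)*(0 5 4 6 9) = [8, 1, 2, 3, 5, 4, 9, 7, 6, 0] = (0 8 6 9)(4 5)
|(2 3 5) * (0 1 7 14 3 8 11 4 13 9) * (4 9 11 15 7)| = 42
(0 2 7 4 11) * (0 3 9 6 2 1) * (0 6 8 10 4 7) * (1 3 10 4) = [3, 6, 0, 9, 11, 5, 2, 7, 4, 8, 1, 10] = (0 3 9 8 4 11 10 1 6 2)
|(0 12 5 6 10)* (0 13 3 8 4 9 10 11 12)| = 12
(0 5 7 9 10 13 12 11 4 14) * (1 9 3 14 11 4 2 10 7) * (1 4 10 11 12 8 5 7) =(0 7 3 14)(1 9)(2 11)(4 12 10 13 8 5) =[7, 9, 11, 14, 12, 4, 6, 3, 5, 1, 13, 2, 10, 8, 0]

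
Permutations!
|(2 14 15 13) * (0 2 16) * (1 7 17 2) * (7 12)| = |(0 1 12 7 17 2 14 15 13 16)| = 10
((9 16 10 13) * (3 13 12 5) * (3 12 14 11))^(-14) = ((3 13 9 16 10 14 11)(5 12))^(-14) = (16)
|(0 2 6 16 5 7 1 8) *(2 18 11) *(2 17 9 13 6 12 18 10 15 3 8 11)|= 45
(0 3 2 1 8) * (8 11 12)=(0 3 2 1 11 12 8)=[3, 11, 1, 2, 4, 5, 6, 7, 0, 9, 10, 12, 8]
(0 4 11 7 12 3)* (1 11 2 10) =(0 4 2 10 1 11 7 12 3) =[4, 11, 10, 0, 2, 5, 6, 12, 8, 9, 1, 7, 3]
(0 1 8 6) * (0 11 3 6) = (0 1 8)(3 6 11) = [1, 8, 2, 6, 4, 5, 11, 7, 0, 9, 10, 3]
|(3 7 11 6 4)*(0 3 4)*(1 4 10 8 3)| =9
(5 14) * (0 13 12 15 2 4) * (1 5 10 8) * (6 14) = [13, 5, 4, 3, 0, 6, 14, 7, 1, 9, 8, 11, 15, 12, 10, 2] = (0 13 12 15 2 4)(1 5 6 14 10 8)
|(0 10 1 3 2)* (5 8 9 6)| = 20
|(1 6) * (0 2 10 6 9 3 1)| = 12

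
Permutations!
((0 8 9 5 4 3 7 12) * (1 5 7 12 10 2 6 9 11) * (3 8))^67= (0 3 12)(1 4 11 5 8)(2 9 10 6 7)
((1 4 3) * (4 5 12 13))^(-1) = ((1 5 12 13 4 3))^(-1) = (1 3 4 13 12 5)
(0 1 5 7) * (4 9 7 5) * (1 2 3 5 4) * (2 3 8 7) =(0 3 5 4 9 2 8 7) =[3, 1, 8, 5, 9, 4, 6, 0, 7, 2]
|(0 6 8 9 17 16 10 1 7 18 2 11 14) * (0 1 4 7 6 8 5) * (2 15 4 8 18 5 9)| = 30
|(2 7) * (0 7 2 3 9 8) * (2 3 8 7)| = 6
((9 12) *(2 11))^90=(12)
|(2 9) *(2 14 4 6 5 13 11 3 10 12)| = |(2 9 14 4 6 5 13 11 3 10 12)| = 11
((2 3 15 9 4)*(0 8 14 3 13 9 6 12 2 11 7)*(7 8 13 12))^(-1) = (0 7 6 15 3 14 8 11 4 9 13)(2 12)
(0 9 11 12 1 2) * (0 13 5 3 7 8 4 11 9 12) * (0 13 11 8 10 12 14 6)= (0 14 6)(1 2 11 13 5 3 7 10 12)(4 8)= [14, 2, 11, 7, 8, 3, 0, 10, 4, 9, 12, 13, 1, 5, 6]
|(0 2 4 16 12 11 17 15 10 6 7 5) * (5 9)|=|(0 2 4 16 12 11 17 15 10 6 7 9 5)|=13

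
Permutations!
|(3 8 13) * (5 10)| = 6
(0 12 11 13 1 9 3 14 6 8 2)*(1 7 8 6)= (0 12 11 13 7 8 2)(1 9 3 14)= [12, 9, 0, 14, 4, 5, 6, 8, 2, 3, 10, 13, 11, 7, 1]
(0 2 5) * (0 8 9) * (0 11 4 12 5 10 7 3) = (0 2 10 7 3)(4 12 5 8 9 11) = [2, 1, 10, 0, 12, 8, 6, 3, 9, 11, 7, 4, 5]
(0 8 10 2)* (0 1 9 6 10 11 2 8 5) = (0 5)(1 9 6 10 8 11 2) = [5, 9, 1, 3, 4, 0, 10, 7, 11, 6, 8, 2]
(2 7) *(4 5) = (2 7)(4 5) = [0, 1, 7, 3, 5, 4, 6, 2]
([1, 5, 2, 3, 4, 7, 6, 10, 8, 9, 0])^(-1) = (0 10 7 5 1)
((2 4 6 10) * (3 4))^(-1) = ((2 3 4 6 10))^(-1) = (2 10 6 4 3)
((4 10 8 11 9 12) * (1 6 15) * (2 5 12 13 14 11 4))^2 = (1 15 6)(2 12 5)(4 8 10)(9 14)(11 13)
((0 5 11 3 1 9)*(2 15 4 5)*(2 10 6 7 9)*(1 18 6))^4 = ((0 10 1 2 15 4 5 11 3 18 6 7 9))^4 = (0 15 3 9 2 11 7 1 5 6 10 4 18)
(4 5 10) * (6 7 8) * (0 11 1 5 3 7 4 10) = (0 11 1 5)(3 7 8 6 4) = [11, 5, 2, 7, 3, 0, 4, 8, 6, 9, 10, 1]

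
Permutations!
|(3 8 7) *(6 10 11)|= |(3 8 7)(6 10 11)|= 3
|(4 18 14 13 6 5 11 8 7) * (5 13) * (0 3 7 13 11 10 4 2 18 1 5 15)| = 28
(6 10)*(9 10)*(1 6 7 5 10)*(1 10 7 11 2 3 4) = (1 6 9 10 11 2 3 4)(5 7) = [0, 6, 3, 4, 1, 7, 9, 5, 8, 10, 11, 2]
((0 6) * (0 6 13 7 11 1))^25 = (13)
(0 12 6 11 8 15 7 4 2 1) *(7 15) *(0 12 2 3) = [2, 12, 1, 0, 3, 5, 11, 4, 7, 9, 10, 8, 6, 13, 14, 15] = (15)(0 2 1 12 6 11 8 7 4 3)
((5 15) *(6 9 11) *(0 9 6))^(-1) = ((0 9 11)(5 15))^(-1) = (0 11 9)(5 15)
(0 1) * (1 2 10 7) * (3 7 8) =(0 2 10 8 3 7 1) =[2, 0, 10, 7, 4, 5, 6, 1, 3, 9, 8]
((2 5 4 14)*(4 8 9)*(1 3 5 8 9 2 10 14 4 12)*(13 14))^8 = ((1 3 5 9 12)(2 8)(10 13 14))^8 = (1 9 3 12 5)(10 14 13)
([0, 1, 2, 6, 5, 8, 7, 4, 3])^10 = [0, 1, 2, 5, 6, 7, 8, 3, 4]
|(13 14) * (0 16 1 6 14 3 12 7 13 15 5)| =28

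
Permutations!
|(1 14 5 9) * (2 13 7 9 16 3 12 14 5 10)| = 11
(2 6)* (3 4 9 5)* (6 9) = (2 9 5 3 4 6) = [0, 1, 9, 4, 6, 3, 2, 7, 8, 5]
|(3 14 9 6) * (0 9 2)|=|(0 9 6 3 14 2)|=6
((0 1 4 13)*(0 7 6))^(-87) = (0 13)(1 7)(4 6)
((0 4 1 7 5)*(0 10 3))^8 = ((0 4 1 7 5 10 3))^8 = (0 4 1 7 5 10 3)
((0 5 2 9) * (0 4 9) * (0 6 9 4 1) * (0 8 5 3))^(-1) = (0 3)(1 9 6 2 5 8)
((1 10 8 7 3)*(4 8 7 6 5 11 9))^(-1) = (1 3 7 10)(4 9 11 5 6 8)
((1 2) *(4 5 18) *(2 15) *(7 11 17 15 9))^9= (18)(1 7 17 2 9 11 15)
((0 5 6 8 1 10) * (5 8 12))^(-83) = (0 8 1 10)(5 6 12)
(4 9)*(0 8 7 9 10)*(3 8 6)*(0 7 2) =(0 6 3 8 2)(4 10 7 9) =[6, 1, 0, 8, 10, 5, 3, 9, 2, 4, 7]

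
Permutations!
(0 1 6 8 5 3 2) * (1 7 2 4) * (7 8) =(0 8 5 3 4 1 6 7 2) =[8, 6, 0, 4, 1, 3, 7, 2, 5]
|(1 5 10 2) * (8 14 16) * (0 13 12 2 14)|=10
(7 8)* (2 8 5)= (2 8 7 5)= [0, 1, 8, 3, 4, 2, 6, 5, 7]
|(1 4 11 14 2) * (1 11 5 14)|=|(1 4 5 14 2 11)|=6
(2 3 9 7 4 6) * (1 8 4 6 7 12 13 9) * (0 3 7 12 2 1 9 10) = [3, 8, 7, 9, 12, 5, 1, 6, 4, 2, 0, 11, 13, 10] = (0 3 9 2 7 6 1 8 4 12 13 10)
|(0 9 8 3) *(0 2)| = 5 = |(0 9 8 3 2)|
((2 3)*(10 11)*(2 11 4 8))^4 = (2 4 11)(3 8 10)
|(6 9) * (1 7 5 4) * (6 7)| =|(1 6 9 7 5 4)| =6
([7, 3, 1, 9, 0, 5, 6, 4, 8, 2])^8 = (9)(0 4 7)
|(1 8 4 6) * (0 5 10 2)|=4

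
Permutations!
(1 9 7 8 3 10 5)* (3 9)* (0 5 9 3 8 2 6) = (0 5 1 8 3 10 9 7 2 6) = [5, 8, 6, 10, 4, 1, 0, 2, 3, 7, 9]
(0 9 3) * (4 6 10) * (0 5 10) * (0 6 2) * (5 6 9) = (0 5 10 4 2)(3 6 9) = [5, 1, 0, 6, 2, 10, 9, 7, 8, 3, 4]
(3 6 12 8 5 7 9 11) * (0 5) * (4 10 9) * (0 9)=[5, 1, 2, 6, 10, 7, 12, 4, 9, 11, 0, 3, 8]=(0 5 7 4 10)(3 6 12 8 9 11)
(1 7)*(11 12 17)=(1 7)(11 12 17)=[0, 7, 2, 3, 4, 5, 6, 1, 8, 9, 10, 12, 17, 13, 14, 15, 16, 11]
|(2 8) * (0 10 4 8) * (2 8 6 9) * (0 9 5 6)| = |(0 10 4)(2 9)(5 6)| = 6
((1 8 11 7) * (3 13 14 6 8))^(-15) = (1 3 13 14 6 8 11 7)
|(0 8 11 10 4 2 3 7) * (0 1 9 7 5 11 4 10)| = |(0 8 4 2 3 5 11)(1 9 7)| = 21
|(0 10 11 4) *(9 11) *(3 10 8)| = 7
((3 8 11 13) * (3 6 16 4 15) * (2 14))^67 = (2 14)(3 13 4 8 6 15 11 16)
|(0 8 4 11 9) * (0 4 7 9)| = 6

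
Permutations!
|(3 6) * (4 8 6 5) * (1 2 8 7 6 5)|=8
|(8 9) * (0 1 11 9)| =|(0 1 11 9 8)| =5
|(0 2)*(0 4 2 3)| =|(0 3)(2 4)| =2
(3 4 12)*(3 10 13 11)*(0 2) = [2, 1, 0, 4, 12, 5, 6, 7, 8, 9, 13, 3, 10, 11] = (0 2)(3 4 12 10 13 11)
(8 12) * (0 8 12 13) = (0 8 13) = [8, 1, 2, 3, 4, 5, 6, 7, 13, 9, 10, 11, 12, 0]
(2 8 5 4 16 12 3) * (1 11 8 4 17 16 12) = (1 11 8 5 17 16)(2 4 12 3) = [0, 11, 4, 2, 12, 17, 6, 7, 5, 9, 10, 8, 3, 13, 14, 15, 1, 16]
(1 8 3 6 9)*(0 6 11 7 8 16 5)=[6, 16, 2, 11, 4, 0, 9, 8, 3, 1, 10, 7, 12, 13, 14, 15, 5]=(0 6 9 1 16 5)(3 11 7 8)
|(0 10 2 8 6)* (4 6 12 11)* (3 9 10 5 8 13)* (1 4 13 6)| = 22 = |(0 5 8 12 11 13 3 9 10 2 6)(1 4)|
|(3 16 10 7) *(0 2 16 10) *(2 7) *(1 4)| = 6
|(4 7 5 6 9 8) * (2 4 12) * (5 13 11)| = 10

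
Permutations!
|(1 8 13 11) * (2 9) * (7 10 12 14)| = |(1 8 13 11)(2 9)(7 10 12 14)| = 4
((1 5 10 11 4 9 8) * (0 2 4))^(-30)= ((0 2 4 9 8 1 5 10 11))^(-30)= (0 5 9)(1 4 11)(2 10 8)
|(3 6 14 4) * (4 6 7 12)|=4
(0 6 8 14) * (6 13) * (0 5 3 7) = (0 13 6 8 14 5 3 7) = [13, 1, 2, 7, 4, 3, 8, 0, 14, 9, 10, 11, 12, 6, 5]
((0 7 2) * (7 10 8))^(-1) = (0 2 7 8 10)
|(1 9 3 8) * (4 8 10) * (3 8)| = |(1 9 8)(3 10 4)| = 3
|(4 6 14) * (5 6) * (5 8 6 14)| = |(4 8 6 5 14)| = 5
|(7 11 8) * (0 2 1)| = |(0 2 1)(7 11 8)| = 3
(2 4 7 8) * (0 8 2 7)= [8, 1, 4, 3, 0, 5, 6, 2, 7]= (0 8 7 2 4)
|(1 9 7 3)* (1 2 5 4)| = 7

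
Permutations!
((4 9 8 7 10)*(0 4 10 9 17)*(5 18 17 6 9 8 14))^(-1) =(0 17 18 5 14 9 6 4)(7 8)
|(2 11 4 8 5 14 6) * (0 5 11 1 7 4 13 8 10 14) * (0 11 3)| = |(0 5 11 13 8 3)(1 7 4 10 14 6 2)| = 42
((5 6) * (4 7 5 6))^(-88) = ((4 7 5))^(-88) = (4 5 7)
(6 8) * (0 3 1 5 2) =(0 3 1 5 2)(6 8) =[3, 5, 0, 1, 4, 2, 8, 7, 6]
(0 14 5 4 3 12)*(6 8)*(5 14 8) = [8, 1, 2, 12, 3, 4, 5, 7, 6, 9, 10, 11, 0, 13, 14] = (14)(0 8 6 5 4 3 12)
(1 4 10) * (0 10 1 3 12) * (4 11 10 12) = [12, 11, 2, 4, 1, 5, 6, 7, 8, 9, 3, 10, 0] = (0 12)(1 11 10 3 4)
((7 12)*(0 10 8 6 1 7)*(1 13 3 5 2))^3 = ((0 10 8 6 13 3 5 2 1 7 12))^3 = (0 6 5 7 10 13 2 12 8 3 1)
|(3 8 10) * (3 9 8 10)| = |(3 10 9 8)| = 4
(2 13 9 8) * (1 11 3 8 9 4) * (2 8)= (1 11 3 2 13 4)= [0, 11, 13, 2, 1, 5, 6, 7, 8, 9, 10, 3, 12, 4]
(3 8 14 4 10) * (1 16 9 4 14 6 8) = (1 16 9 4 10 3)(6 8) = [0, 16, 2, 1, 10, 5, 8, 7, 6, 4, 3, 11, 12, 13, 14, 15, 9]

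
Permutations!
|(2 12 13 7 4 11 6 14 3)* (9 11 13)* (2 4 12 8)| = |(2 8)(3 4 13 7 12 9 11 6 14)| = 18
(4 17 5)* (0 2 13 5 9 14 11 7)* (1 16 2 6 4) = (0 6 4 17 9 14 11 7)(1 16 2 13 5) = [6, 16, 13, 3, 17, 1, 4, 0, 8, 14, 10, 7, 12, 5, 11, 15, 2, 9]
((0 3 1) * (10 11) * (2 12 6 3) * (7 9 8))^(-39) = ((0 2 12 6 3 1)(7 9 8)(10 11))^(-39) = (0 6)(1 12)(2 3)(10 11)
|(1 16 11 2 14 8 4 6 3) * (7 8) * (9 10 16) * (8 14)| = |(1 9 10 16 11 2 8 4 6 3)(7 14)| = 10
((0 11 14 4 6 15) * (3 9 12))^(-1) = (0 15 6 4 14 11)(3 12 9)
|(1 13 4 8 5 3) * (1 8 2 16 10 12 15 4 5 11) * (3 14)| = 42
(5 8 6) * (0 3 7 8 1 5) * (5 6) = (0 3 7 8 5 1 6) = [3, 6, 2, 7, 4, 1, 0, 8, 5]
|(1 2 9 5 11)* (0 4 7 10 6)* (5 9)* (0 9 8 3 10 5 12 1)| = 15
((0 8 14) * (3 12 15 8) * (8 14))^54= (0 14 15 12 3)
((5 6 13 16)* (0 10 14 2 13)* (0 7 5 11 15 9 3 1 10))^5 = ((1 10 14 2 13 16 11 15 9 3)(5 6 7))^5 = (1 16)(2 9)(3 13)(5 7 6)(10 11)(14 15)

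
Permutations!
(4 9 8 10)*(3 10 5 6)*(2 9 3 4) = (2 9 8 5 6 4 3 10) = [0, 1, 9, 10, 3, 6, 4, 7, 5, 8, 2]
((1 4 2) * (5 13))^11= (1 2 4)(5 13)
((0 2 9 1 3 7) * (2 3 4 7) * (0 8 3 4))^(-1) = (0 1 9 2 3 8 7 4)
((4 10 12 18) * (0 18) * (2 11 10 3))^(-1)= (0 12 10 11 2 3 4 18)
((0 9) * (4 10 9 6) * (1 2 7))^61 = (0 6 4 10 9)(1 2 7)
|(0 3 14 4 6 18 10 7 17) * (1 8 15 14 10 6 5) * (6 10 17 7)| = |(0 3 17)(1 8 15 14 4 5)(6 18 10)| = 6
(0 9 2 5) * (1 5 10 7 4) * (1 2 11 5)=[9, 1, 10, 3, 2, 0, 6, 4, 8, 11, 7, 5]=(0 9 11 5)(2 10 7 4)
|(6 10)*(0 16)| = |(0 16)(6 10)| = 2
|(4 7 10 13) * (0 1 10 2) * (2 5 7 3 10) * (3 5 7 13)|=|(0 1 2)(3 10)(4 5 13)|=6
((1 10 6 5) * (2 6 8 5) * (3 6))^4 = ((1 10 8 5)(2 3 6))^4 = (10)(2 3 6)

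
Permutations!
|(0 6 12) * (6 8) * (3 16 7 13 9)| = 20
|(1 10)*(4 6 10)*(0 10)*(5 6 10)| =3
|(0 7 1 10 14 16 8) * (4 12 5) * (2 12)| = 28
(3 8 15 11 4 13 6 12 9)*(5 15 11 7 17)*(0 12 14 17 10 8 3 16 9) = (0 12)(4 13 6 14 17 5 15 7 10 8 11)(9 16) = [12, 1, 2, 3, 13, 15, 14, 10, 11, 16, 8, 4, 0, 6, 17, 7, 9, 5]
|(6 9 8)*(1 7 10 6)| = 6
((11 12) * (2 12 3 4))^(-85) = ((2 12 11 3 4))^(-85) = (12)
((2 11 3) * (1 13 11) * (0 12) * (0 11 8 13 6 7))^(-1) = ((0 12 11 3 2 1 6 7)(8 13))^(-1) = (0 7 6 1 2 3 11 12)(8 13)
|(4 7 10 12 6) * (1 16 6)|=7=|(1 16 6 4 7 10 12)|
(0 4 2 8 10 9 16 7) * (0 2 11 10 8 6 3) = (0 4 11 10 9 16 7 2 6 3) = [4, 1, 6, 0, 11, 5, 3, 2, 8, 16, 9, 10, 12, 13, 14, 15, 7]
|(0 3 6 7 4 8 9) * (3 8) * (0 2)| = |(0 8 9 2)(3 6 7 4)| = 4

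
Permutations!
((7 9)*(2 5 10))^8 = ((2 5 10)(7 9))^8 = (2 10 5)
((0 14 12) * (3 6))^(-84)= (14)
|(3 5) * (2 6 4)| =|(2 6 4)(3 5)| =6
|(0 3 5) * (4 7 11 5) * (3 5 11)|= |(11)(0 5)(3 4 7)|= 6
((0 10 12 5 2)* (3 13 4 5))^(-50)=(0 5 13 12)(2 4 3 10)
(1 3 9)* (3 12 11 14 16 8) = (1 12 11 14 16 8 3 9) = [0, 12, 2, 9, 4, 5, 6, 7, 3, 1, 10, 14, 11, 13, 16, 15, 8]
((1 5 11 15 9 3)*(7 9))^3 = (1 15 3 11 9 5 7)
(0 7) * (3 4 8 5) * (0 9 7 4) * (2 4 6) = (0 6 2 4 8 5 3)(7 9) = [6, 1, 4, 0, 8, 3, 2, 9, 5, 7]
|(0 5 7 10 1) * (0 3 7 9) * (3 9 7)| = 6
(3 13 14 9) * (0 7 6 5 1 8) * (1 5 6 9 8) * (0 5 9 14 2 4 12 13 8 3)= (0 7 14 3 8 5 9)(2 4 12 13)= [7, 1, 4, 8, 12, 9, 6, 14, 5, 0, 10, 11, 13, 2, 3]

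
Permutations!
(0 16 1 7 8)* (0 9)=(0 16 1 7 8 9)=[16, 7, 2, 3, 4, 5, 6, 8, 9, 0, 10, 11, 12, 13, 14, 15, 1]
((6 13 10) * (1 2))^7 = (1 2)(6 13 10)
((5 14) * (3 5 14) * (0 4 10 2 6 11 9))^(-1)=(14)(0 9 11 6 2 10 4)(3 5)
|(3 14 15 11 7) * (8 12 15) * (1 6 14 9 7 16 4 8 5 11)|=30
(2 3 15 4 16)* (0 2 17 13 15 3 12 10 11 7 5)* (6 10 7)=[2, 1, 12, 3, 16, 0, 10, 5, 8, 9, 11, 6, 7, 15, 14, 4, 17, 13]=(0 2 12 7 5)(4 16 17 13 15)(6 10 11)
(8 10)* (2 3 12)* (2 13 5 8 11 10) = [0, 1, 3, 12, 4, 8, 6, 7, 2, 9, 11, 10, 13, 5] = (2 3 12 13 5 8)(10 11)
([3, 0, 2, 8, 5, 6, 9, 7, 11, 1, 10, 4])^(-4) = [5, 4, 2, 6, 0, 3, 8, 7, 9, 11, 10, 1]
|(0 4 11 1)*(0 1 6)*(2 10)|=4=|(0 4 11 6)(2 10)|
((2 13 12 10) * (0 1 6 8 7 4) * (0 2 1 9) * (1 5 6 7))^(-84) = ((0 9)(1 7 4 2 13 12 10 5 6 8))^(-84) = (1 10 4 6 13)(2 8 12 7 5)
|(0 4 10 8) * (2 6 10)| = 6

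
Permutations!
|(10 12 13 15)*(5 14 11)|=|(5 14 11)(10 12 13 15)|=12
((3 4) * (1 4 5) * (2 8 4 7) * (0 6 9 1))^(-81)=((0 6 9 1 7 2 8 4 3 5))^(-81)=(0 5 3 4 8 2 7 1 9 6)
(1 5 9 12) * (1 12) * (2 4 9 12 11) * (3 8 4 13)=(1 5 12 11 2 13 3 8 4 9)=[0, 5, 13, 8, 9, 12, 6, 7, 4, 1, 10, 2, 11, 3]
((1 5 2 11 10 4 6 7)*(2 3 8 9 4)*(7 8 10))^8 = (1 5 3 10 2 11 7)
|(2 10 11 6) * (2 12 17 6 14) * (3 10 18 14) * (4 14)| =|(2 18 4 14)(3 10 11)(6 12 17)| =12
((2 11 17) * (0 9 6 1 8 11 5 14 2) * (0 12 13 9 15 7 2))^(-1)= ((0 15 7 2 5 14)(1 8 11 17 12 13 9 6))^(-1)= (0 14 5 2 7 15)(1 6 9 13 12 17 11 8)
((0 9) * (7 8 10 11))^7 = (0 9)(7 11 10 8)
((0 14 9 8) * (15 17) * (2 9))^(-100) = ((0 14 2 9 8)(15 17))^(-100) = (17)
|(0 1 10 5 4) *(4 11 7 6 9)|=|(0 1 10 5 11 7 6 9 4)|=9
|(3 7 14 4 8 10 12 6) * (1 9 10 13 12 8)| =11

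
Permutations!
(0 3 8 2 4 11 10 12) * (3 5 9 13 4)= (0 5 9 13 4 11 10 12)(2 3 8)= [5, 1, 3, 8, 11, 9, 6, 7, 2, 13, 12, 10, 0, 4]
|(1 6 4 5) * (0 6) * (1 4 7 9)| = 10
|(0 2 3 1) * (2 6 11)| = 6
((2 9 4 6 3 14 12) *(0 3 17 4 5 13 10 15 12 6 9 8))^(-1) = (0 8 2 12 15 10 13 5 9 4 17 6 14 3)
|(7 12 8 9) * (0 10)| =|(0 10)(7 12 8 9)| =4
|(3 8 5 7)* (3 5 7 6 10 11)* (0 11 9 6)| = |(0 11 3 8 7 5)(6 10 9)| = 6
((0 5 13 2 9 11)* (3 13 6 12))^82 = ((0 5 6 12 3 13 2 9 11))^82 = (0 5 6 12 3 13 2 9 11)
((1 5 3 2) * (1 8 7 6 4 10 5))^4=(2 4)(3 6)(5 7)(8 10)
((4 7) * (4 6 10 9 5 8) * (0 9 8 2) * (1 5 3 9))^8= ((0 1 5 2)(3 9)(4 7 6 10 8))^8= (4 10 7 8 6)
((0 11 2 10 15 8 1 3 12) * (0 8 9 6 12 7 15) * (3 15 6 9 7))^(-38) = (0 2)(1 12 7)(6 15 8)(10 11)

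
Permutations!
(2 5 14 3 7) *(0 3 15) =(0 3 7 2 5 14 15) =[3, 1, 5, 7, 4, 14, 6, 2, 8, 9, 10, 11, 12, 13, 15, 0]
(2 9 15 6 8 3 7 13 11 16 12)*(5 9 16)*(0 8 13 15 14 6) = (0 8 3 7 15)(2 16 12)(5 9 14 6 13 11) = [8, 1, 16, 7, 4, 9, 13, 15, 3, 14, 10, 5, 2, 11, 6, 0, 12]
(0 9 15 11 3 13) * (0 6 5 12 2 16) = (0 9 15 11 3 13 6 5 12 2 16) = [9, 1, 16, 13, 4, 12, 5, 7, 8, 15, 10, 3, 2, 6, 14, 11, 0]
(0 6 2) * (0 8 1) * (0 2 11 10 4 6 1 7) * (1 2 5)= (0 2 8 7)(1 5)(4 6 11 10)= [2, 5, 8, 3, 6, 1, 11, 0, 7, 9, 4, 10]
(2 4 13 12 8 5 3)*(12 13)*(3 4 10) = (13)(2 10 3)(4 12 8 5) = [0, 1, 10, 2, 12, 4, 6, 7, 5, 9, 3, 11, 8, 13]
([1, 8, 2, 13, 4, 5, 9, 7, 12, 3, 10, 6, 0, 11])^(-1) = (0 12 8 1)(3 9 6 11 13)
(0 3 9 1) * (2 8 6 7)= [3, 0, 8, 9, 4, 5, 7, 2, 6, 1]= (0 3 9 1)(2 8 6 7)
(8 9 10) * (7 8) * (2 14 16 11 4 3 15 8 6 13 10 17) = (2 14 16 11 4 3 15 8 9 17)(6 13 10 7) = [0, 1, 14, 15, 3, 5, 13, 6, 9, 17, 7, 4, 12, 10, 16, 8, 11, 2]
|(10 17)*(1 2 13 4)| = |(1 2 13 4)(10 17)| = 4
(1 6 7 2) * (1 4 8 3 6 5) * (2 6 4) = (1 5)(3 4 8)(6 7) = [0, 5, 2, 4, 8, 1, 7, 6, 3]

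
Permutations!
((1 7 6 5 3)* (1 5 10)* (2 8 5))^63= ((1 7 6 10)(2 8 5 3))^63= (1 10 6 7)(2 3 5 8)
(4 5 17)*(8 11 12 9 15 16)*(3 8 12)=[0, 1, 2, 8, 5, 17, 6, 7, 11, 15, 10, 3, 9, 13, 14, 16, 12, 4]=(3 8 11)(4 5 17)(9 15 16 12)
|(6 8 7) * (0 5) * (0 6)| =|(0 5 6 8 7)| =5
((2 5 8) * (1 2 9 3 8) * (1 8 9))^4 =((1 2 5 8)(3 9))^4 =(9)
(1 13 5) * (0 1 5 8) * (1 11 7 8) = (0 11 7 8)(1 13) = [11, 13, 2, 3, 4, 5, 6, 8, 0, 9, 10, 7, 12, 1]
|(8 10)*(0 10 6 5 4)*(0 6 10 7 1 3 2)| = |(0 7 1 3 2)(4 6 5)(8 10)| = 30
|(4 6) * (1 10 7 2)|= 4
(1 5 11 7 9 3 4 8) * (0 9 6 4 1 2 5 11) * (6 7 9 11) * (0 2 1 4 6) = (0 11 9 3 4 8 1)(2 5) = [11, 0, 5, 4, 8, 2, 6, 7, 1, 3, 10, 9]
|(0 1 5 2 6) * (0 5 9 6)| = 6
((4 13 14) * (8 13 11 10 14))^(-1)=((4 11 10 14)(8 13))^(-1)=(4 14 10 11)(8 13)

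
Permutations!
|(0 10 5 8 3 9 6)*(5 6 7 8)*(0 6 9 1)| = |(0 10 9 7 8 3 1)| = 7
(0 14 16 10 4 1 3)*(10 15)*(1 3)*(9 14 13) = (0 13 9 14 16 15 10 4 3) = [13, 1, 2, 0, 3, 5, 6, 7, 8, 14, 4, 11, 12, 9, 16, 10, 15]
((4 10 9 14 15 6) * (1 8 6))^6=((1 8 6 4 10 9 14 15))^6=(1 14 10 6)(4 8 15 9)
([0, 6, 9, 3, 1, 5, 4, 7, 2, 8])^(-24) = (9)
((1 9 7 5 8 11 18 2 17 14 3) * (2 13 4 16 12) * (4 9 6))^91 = ((1 6 4 16 12 2 17 14 3)(5 8 11 18 13 9 7))^91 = (18)(1 6 4 16 12 2 17 14 3)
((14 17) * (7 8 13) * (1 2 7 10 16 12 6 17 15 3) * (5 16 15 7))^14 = ((1 2 5 16 12 6 17 14 7 8 13 10 15 3))^14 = (17)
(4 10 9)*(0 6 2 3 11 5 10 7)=(0 6 2 3 11 5 10 9 4 7)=[6, 1, 3, 11, 7, 10, 2, 0, 8, 4, 9, 5]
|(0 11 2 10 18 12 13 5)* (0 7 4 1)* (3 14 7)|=|(0 11 2 10 18 12 13 5 3 14 7 4 1)|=13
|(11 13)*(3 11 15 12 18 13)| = |(3 11)(12 18 13 15)| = 4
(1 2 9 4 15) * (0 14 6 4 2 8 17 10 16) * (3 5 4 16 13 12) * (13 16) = [14, 8, 9, 5, 15, 4, 13, 7, 17, 2, 16, 11, 3, 12, 6, 1, 0, 10] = (0 14 6 13 12 3 5 4 15 1 8 17 10 16)(2 9)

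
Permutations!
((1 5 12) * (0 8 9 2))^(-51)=(12)(0 8 9 2)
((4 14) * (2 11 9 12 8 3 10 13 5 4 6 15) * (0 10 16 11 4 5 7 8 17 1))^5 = ((0 10 13 7 8 3 16 11 9 12 17 1)(2 4 14 6 15))^5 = (0 3 17 7 9 10 16 1 8 12 13 11)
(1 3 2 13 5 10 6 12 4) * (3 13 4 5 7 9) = (1 13 7 9 3 2 4)(5 10 6 12) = [0, 13, 4, 2, 1, 10, 12, 9, 8, 3, 6, 11, 5, 7]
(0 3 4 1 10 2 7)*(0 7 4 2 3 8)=[8, 10, 4, 2, 1, 5, 6, 7, 0, 9, 3]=(0 8)(1 10 3 2 4)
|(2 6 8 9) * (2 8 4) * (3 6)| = 4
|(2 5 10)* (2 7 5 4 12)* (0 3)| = 6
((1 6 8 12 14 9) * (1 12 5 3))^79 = ((1 6 8 5 3)(9 12 14))^79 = (1 3 5 8 6)(9 12 14)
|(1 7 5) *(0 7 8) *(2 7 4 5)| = |(0 4 5 1 8)(2 7)| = 10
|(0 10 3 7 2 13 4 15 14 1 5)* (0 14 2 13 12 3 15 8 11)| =33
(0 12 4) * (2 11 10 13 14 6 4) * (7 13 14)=(0 12 2 11 10 14 6 4)(7 13)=[12, 1, 11, 3, 0, 5, 4, 13, 8, 9, 14, 10, 2, 7, 6]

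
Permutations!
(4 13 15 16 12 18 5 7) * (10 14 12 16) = (4 13 15 10 14 12 18 5 7) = [0, 1, 2, 3, 13, 7, 6, 4, 8, 9, 14, 11, 18, 15, 12, 10, 16, 17, 5]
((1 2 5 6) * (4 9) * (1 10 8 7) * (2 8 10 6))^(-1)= (10)(1 7 8)(2 5)(4 9)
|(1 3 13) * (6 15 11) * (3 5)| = |(1 5 3 13)(6 15 11)| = 12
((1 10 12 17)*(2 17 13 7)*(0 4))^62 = (1 17 2 7 13 12 10)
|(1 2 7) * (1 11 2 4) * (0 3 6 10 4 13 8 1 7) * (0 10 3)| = 30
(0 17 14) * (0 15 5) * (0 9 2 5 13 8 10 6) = [17, 1, 5, 3, 4, 9, 0, 7, 10, 2, 6, 11, 12, 8, 15, 13, 16, 14] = (0 17 14 15 13 8 10 6)(2 5 9)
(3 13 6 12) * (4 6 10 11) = (3 13 10 11 4 6 12) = [0, 1, 2, 13, 6, 5, 12, 7, 8, 9, 11, 4, 3, 10]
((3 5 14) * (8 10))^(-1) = ((3 5 14)(8 10))^(-1) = (3 14 5)(8 10)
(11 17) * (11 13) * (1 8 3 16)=(1 8 3 16)(11 17 13)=[0, 8, 2, 16, 4, 5, 6, 7, 3, 9, 10, 17, 12, 11, 14, 15, 1, 13]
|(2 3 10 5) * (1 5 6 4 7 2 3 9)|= 9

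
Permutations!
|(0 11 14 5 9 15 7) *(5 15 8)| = 15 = |(0 11 14 15 7)(5 9 8)|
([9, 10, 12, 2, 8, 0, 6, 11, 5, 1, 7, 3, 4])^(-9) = [10, 11, 8, 4, 0, 1, 6, 2, 9, 7, 3, 12, 5]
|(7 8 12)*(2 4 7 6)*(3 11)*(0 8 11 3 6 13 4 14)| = |(0 8 12 13 4 7 11 6 2 14)| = 10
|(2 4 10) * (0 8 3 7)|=|(0 8 3 7)(2 4 10)|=12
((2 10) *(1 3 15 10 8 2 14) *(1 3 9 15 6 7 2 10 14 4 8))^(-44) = ((1 9 15 14 3 6 7 2)(4 8 10))^(-44) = (1 3)(2 14)(4 8 10)(6 9)(7 15)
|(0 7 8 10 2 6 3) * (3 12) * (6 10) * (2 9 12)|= 9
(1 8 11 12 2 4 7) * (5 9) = (1 8 11 12 2 4 7)(5 9) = [0, 8, 4, 3, 7, 9, 6, 1, 11, 5, 10, 12, 2]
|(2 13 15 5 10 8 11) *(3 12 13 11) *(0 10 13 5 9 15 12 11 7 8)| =|(0 10)(2 7 8 3 11)(5 13 12)(9 15)| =30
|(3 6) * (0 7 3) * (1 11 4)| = 12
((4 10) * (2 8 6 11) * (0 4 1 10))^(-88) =(11)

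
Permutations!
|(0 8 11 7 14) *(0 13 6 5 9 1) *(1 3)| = |(0 8 11 7 14 13 6 5 9 3 1)| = 11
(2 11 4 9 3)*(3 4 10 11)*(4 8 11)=(2 3)(4 9 8 11 10)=[0, 1, 3, 2, 9, 5, 6, 7, 11, 8, 4, 10]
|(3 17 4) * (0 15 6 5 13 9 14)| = 21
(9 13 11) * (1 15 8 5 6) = (1 15 8 5 6)(9 13 11) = [0, 15, 2, 3, 4, 6, 1, 7, 5, 13, 10, 9, 12, 11, 14, 8]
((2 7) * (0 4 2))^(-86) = (0 2)(4 7)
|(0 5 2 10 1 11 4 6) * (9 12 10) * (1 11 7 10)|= |(0 5 2 9 12 1 7 10 11 4 6)|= 11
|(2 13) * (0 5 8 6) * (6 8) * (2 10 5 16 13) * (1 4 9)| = |(0 16 13 10 5 6)(1 4 9)| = 6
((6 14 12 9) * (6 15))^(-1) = (6 15 9 12 14) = ((6 14 12 9 15))^(-1)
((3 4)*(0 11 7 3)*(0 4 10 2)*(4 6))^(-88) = (0 7 10)(2 11 3)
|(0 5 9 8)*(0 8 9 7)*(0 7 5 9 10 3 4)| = |(0 9 10 3 4)| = 5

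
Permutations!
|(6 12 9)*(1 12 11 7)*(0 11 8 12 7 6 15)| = 14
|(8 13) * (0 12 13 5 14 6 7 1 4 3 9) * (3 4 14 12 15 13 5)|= 12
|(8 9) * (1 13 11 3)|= 4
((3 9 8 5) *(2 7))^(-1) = (2 7)(3 5 8 9) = ((2 7)(3 9 8 5))^(-1)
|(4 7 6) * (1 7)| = 4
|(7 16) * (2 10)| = 2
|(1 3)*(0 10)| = 2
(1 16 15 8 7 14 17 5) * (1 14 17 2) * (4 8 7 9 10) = (1 16 15 7 17 5 14 2)(4 8 9 10) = [0, 16, 1, 3, 8, 14, 6, 17, 9, 10, 4, 11, 12, 13, 2, 7, 15, 5]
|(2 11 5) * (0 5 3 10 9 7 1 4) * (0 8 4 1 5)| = 14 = |(2 11 3 10 9 7 5)(4 8)|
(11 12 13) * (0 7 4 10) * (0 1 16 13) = [7, 16, 2, 3, 10, 5, 6, 4, 8, 9, 1, 12, 0, 11, 14, 15, 13] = (0 7 4 10 1 16 13 11 12)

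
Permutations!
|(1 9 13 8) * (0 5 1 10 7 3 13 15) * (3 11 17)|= 35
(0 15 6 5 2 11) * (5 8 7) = (0 15 6 8 7 5 2 11) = [15, 1, 11, 3, 4, 2, 8, 5, 7, 9, 10, 0, 12, 13, 14, 6]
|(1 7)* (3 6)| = |(1 7)(3 6)| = 2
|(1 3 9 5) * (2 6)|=4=|(1 3 9 5)(2 6)|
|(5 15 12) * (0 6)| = 6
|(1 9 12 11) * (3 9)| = 5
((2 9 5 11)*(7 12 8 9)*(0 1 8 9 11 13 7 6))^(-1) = (0 6 2 11 8 1)(5 9 12 7 13)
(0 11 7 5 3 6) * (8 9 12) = [11, 1, 2, 6, 4, 3, 0, 5, 9, 12, 10, 7, 8] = (0 11 7 5 3 6)(8 9 12)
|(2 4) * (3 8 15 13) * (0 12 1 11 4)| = |(0 12 1 11 4 2)(3 8 15 13)| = 12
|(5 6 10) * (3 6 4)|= |(3 6 10 5 4)|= 5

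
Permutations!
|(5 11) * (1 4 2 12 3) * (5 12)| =7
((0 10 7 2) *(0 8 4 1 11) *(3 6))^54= ((0 10 7 2 8 4 1 11)(3 6))^54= (0 1 8 7)(2 10 11 4)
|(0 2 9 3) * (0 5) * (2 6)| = 6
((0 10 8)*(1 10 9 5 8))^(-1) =((0 9 5 8)(1 10))^(-1) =(0 8 5 9)(1 10)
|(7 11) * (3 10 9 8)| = 4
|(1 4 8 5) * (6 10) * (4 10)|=6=|(1 10 6 4 8 5)|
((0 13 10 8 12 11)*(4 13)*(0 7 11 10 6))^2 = ((0 4 13 6)(7 11)(8 12 10))^2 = (0 13)(4 6)(8 10 12)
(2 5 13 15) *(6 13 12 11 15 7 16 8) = (2 5 12 11 15)(6 13 7 16 8) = [0, 1, 5, 3, 4, 12, 13, 16, 6, 9, 10, 15, 11, 7, 14, 2, 8]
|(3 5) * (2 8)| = |(2 8)(3 5)| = 2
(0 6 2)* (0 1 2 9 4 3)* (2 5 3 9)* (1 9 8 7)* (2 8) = (0 6 8 7 1 5 3)(2 9 4) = [6, 5, 9, 0, 2, 3, 8, 1, 7, 4]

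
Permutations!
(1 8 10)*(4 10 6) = (1 8 6 4 10) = [0, 8, 2, 3, 10, 5, 4, 7, 6, 9, 1]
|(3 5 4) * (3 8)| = 4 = |(3 5 4 8)|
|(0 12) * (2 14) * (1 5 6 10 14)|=6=|(0 12)(1 5 6 10 14 2)|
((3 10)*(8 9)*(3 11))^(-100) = ((3 10 11)(8 9))^(-100) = (3 11 10)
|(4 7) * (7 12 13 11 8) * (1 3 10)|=|(1 3 10)(4 12 13 11 8 7)|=6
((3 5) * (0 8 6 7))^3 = (0 7 6 8)(3 5)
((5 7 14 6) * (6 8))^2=(5 14 6 7 8)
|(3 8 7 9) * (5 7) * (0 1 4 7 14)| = |(0 1 4 7 9 3 8 5 14)| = 9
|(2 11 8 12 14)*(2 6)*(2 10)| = |(2 11 8 12 14 6 10)| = 7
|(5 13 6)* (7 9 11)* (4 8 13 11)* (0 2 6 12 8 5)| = 15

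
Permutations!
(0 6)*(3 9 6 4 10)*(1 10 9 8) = (0 4 9 6)(1 10 3 8) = [4, 10, 2, 8, 9, 5, 0, 7, 1, 6, 3]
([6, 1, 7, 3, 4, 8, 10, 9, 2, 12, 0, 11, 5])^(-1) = [10, 1, 8, 3, 4, 12, 0, 2, 5, 7, 6, 11, 9]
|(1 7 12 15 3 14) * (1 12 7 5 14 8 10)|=|(1 5 14 12 15 3 8 10)|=8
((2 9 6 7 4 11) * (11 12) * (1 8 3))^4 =(1 8 3)(2 4 9 12 6 11 7)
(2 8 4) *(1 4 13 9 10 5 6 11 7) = (1 4 2 8 13 9 10 5 6 11 7) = [0, 4, 8, 3, 2, 6, 11, 1, 13, 10, 5, 7, 12, 9]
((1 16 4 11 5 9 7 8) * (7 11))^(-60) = ((1 16 4 7 8)(5 9 11))^(-60) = (16)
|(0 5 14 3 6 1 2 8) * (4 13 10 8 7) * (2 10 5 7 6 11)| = 13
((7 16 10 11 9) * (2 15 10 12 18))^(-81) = (18)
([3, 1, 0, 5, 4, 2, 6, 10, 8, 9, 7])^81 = (0 3 5 2)(7 10)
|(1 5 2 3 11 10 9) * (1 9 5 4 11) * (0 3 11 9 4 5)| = 14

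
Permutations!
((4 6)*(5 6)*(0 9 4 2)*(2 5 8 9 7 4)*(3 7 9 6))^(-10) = ((0 9 2)(3 7 4 8 6 5))^(-10) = (0 2 9)(3 4 6)(5 7 8)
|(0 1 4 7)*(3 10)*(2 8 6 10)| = |(0 1 4 7)(2 8 6 10 3)| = 20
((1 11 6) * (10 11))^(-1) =((1 10 11 6))^(-1) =(1 6 11 10)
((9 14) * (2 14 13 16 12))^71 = ((2 14 9 13 16 12))^71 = (2 12 16 13 9 14)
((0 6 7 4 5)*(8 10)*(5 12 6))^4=(12)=((0 5)(4 12 6 7)(8 10))^4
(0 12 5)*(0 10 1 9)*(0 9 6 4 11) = (0 12 5 10 1 6 4 11) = [12, 6, 2, 3, 11, 10, 4, 7, 8, 9, 1, 0, 5]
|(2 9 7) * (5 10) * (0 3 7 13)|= 6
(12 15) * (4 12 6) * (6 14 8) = (4 12 15 14 8 6) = [0, 1, 2, 3, 12, 5, 4, 7, 6, 9, 10, 11, 15, 13, 8, 14]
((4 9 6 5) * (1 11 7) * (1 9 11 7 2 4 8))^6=(11)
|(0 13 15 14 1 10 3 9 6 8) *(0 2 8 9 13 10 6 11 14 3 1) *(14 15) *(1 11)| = |(0 10 11 15 3 13 14)(1 6 9)(2 8)| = 42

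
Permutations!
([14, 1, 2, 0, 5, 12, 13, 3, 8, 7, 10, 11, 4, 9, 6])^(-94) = [9, 1, 2, 13, 12, 4, 3, 6, 8, 14, 10, 11, 5, 0, 7]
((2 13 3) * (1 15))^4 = (15)(2 13 3)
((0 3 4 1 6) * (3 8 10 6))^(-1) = (0 6 10 8)(1 4 3)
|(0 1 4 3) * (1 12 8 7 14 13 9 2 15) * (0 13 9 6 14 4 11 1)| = |(0 12 8 7 4 3 13 6 14 9 2 15)(1 11)| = 12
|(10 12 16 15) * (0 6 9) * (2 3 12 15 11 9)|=|(0 6 2 3 12 16 11 9)(10 15)|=8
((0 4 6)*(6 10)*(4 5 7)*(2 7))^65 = ((0 5 2 7 4 10 6))^65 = (0 2 4 6 5 7 10)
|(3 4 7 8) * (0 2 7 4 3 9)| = 5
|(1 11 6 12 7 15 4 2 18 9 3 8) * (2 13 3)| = 30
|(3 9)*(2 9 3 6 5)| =4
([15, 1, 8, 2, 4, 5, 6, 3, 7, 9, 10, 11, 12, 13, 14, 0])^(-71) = (0 15)(2 8 7 3)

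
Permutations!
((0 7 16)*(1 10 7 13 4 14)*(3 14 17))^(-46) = ((0 13 4 17 3 14 1 10 7 16))^(-46) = (0 3 7 4 1)(10 13 14 16 17)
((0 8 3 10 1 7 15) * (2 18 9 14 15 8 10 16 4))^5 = (0 3 9 1 4 15 8 18 10 16 14 7 2)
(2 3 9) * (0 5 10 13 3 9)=(0 5 10 13 3)(2 9)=[5, 1, 9, 0, 4, 10, 6, 7, 8, 2, 13, 11, 12, 3]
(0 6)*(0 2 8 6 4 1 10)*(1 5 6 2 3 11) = [4, 10, 8, 11, 5, 6, 3, 7, 2, 9, 0, 1] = (0 4 5 6 3 11 1 10)(2 8)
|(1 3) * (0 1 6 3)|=|(0 1)(3 6)|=2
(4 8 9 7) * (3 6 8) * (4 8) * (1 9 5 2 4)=(1 9 7 8 5 2 4 3 6)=[0, 9, 4, 6, 3, 2, 1, 8, 5, 7]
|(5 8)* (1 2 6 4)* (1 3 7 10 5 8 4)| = |(1 2 6)(3 7 10 5 4)| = 15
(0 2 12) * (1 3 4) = [2, 3, 12, 4, 1, 5, 6, 7, 8, 9, 10, 11, 0] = (0 2 12)(1 3 4)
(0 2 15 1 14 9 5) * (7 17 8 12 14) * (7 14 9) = (0 2 15 1 14 7 17 8 12 9 5) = [2, 14, 15, 3, 4, 0, 6, 17, 12, 5, 10, 11, 9, 13, 7, 1, 16, 8]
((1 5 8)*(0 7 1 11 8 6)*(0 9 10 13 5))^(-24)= ((0 7 1)(5 6 9 10 13)(8 11))^(-24)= (5 6 9 10 13)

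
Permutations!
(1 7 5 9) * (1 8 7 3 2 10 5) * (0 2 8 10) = [2, 3, 0, 8, 4, 9, 6, 1, 7, 10, 5] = (0 2)(1 3 8 7)(5 9 10)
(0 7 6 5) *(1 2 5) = (0 7 6 1 2 5) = [7, 2, 5, 3, 4, 0, 1, 6]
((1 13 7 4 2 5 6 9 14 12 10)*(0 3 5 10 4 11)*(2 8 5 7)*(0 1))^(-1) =((0 3 7 11 1 13 2 10)(4 8 5 6 9 14 12))^(-1) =(0 10 2 13 1 11 7 3)(4 12 14 9 6 5 8)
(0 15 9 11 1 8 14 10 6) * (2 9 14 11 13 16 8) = (0 15 14 10 6)(1 2 9 13 16 8 11) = [15, 2, 9, 3, 4, 5, 0, 7, 11, 13, 6, 1, 12, 16, 10, 14, 8]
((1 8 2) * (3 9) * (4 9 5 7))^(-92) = (1 8 2)(3 4 5 9 7)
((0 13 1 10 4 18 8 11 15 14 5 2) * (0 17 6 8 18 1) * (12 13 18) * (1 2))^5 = ((0 18 12 13)(1 10 4 2 17 6 8 11 15 14 5))^5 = (0 18 12 13)(1 6 5 17 14 2 15 4 11 10 8)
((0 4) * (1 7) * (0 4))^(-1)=(1 7)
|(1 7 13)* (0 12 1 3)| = 6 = |(0 12 1 7 13 3)|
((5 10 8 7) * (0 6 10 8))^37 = (0 6 10)(5 8 7)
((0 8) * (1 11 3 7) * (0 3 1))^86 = ((0 8 3 7)(1 11))^86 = (11)(0 3)(7 8)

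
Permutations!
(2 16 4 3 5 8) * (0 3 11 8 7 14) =(0 3 5 7 14)(2 16 4 11 8) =[3, 1, 16, 5, 11, 7, 6, 14, 2, 9, 10, 8, 12, 13, 0, 15, 4]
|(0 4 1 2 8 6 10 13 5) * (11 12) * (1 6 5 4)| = |(0 1 2 8 5)(4 6 10 13)(11 12)| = 20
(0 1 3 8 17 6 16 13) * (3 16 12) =[1, 16, 2, 8, 4, 5, 12, 7, 17, 9, 10, 11, 3, 0, 14, 15, 13, 6] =(0 1 16 13)(3 8 17 6 12)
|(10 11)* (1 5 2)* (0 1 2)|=6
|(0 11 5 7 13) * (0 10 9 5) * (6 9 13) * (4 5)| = 10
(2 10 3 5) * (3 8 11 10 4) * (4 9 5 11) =(2 9 5)(3 11 10 8 4) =[0, 1, 9, 11, 3, 2, 6, 7, 4, 5, 8, 10]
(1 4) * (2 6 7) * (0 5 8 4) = [5, 0, 6, 3, 1, 8, 7, 2, 4] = (0 5 8 4 1)(2 6 7)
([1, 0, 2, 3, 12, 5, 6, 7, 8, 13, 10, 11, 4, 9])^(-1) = (0 1)(4 12)(9 13)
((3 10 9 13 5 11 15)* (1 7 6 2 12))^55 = ((1 7 6 2 12)(3 10 9 13 5 11 15))^55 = (3 15 11 5 13 9 10)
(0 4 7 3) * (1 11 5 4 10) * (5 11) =(11)(0 10 1 5 4 7 3) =[10, 5, 2, 0, 7, 4, 6, 3, 8, 9, 1, 11]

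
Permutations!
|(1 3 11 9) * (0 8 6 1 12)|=|(0 8 6 1 3 11 9 12)|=8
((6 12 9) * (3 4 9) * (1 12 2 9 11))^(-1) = (1 11 4 3 12)(2 6 9)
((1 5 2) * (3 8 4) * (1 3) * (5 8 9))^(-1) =((1 8 4)(2 3 9 5))^(-1) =(1 4 8)(2 5 9 3)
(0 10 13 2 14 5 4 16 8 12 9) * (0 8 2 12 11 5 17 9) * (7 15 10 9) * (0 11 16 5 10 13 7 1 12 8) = [9, 12, 14, 3, 5, 4, 6, 15, 16, 0, 7, 10, 11, 8, 17, 13, 2, 1] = (0 9)(1 12 11 10 7 15 13 8 16 2 14 17)(4 5)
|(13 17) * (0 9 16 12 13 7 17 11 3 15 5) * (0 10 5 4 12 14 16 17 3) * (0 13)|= |(0 9 17 7 3 15 4 12)(5 10)(11 13)(14 16)|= 8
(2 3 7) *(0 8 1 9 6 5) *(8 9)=(0 9 6 5)(1 8)(2 3 7)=[9, 8, 3, 7, 4, 0, 5, 2, 1, 6]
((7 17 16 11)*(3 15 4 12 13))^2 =(3 4 13 15 12)(7 16)(11 17)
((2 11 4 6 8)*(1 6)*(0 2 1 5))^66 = (0 2 11 4 5)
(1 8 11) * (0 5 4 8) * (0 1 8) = (0 5 4)(8 11) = [5, 1, 2, 3, 0, 4, 6, 7, 11, 9, 10, 8]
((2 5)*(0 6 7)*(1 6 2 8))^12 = ((0 2 5 8 1 6 7))^12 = (0 6 8 2 7 1 5)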